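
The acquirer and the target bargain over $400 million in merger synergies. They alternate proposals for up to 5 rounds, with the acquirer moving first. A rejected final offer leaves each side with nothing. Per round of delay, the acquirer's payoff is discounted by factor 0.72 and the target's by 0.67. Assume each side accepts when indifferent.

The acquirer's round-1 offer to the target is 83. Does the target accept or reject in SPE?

Work out the target's continuation value if the offer is rejected.
Round 5 (the acquirer proposes): the target will accept anything ≥ 0, so the acquirer offers 0 and keeps 400.
Round 4 (the target proposes): the acquirer can get 400 next round, worth 0.72 × 400 = 288 now; the target offers that and keeps 112.
Round 3 (the acquirer proposes): the target can get 112 next round, worth 0.67 × 112 = 75.04 now, so the acquirer offers 75.04, keeping 324.96.
Round 2 (the target proposes): the acquirer can get 324.96 next round, worth 0.72 × 324.96 = 233.9712 now. The target offers 233.9712 and keeps 400 − 233.9712 = 166.0288.
So by rejecting in round 1, the target gets 166.0288 next round, worth 0.67 × 166.0288 = 111.239296 now.
Offer 83 < 111.239296, so the target rejects.

Reject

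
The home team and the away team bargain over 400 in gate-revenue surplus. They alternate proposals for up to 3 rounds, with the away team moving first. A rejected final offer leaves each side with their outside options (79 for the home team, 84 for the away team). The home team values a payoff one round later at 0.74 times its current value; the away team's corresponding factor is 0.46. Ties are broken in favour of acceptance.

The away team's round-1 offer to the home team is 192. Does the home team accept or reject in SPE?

Accept

Round 3 (the away team proposes): the home team gets 79 if talks fail, so the away team offers 79 and keeps 321.
Round 2 (the home team proposes): the away team can get 321 next round, worth 0.46 × 321 = 147.66 now; the home team offers that and keeps 252.34.
So by rejecting in round 1, the home team gets 252.34 next round, worth 0.74 × 252.34 = 186.7316 now.
Offer 192 ≥ 186.7316, so the home team accepts.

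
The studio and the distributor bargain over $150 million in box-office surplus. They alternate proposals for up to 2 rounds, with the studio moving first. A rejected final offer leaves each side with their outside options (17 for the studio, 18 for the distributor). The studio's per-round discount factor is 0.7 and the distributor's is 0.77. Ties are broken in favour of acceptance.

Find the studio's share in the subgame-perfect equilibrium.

By backward induction:
Round 2 (the distributor proposes): the studio gets 17 if talks fail, so the distributor offers 17 and keeps 133.
Round 1 (the studio proposes): the distributor can get 133 next round, worth 0.77 × 133 = 102.41 now; the studio offers that and keeps 47.59.

47.59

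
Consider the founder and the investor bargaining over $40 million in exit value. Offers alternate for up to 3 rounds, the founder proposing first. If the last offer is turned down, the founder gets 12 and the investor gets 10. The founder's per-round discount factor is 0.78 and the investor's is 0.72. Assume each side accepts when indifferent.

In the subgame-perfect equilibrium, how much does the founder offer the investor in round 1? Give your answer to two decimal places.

11.95

Round 3 (the founder proposes): the investor gets 10 if talks fail, so the founder offers 10 and keeps 30.
Round 2 (the investor proposes): the founder can get 30 next round, worth 0.78 × 30 = 23.4 now, so the investor offers 23.4, keeping 16.6.
Round 1 (the founder proposes): the investor can get 16.6 next round, worth 0.72 × 16.6 = 11.952 now; the founder offers that and keeps 28.048.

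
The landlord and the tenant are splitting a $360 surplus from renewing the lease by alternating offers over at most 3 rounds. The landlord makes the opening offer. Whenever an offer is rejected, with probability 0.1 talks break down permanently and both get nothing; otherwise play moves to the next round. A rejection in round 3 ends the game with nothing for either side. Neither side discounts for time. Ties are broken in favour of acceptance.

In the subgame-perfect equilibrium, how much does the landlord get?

Round 3 (the landlord proposes): rejection yields 0 for the tenant; the landlord offers 0 and keeps 360.
Round 2 (the tenant proposes): rejecting gives the landlord an expected 0.9 × 360 = 324, so the tenant offers 324, keeping 36.
Round 1 (the landlord proposes): rejecting gives the tenant an expected 0.9 × 36 = 32.4; the landlord offers that and keeps 327.6.

327.6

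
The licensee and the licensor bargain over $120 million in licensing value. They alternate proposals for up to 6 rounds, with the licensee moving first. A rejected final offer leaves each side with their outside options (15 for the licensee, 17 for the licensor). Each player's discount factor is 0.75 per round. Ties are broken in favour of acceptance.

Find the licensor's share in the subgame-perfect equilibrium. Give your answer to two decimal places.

Round 6 (the licensor proposes): the licensee gets 15 if talks fail, so the licensor offers 15 and keeps 105.
Round 5 (the licensee proposes): the licensor can get 105 next round, worth 0.75 × 105 = 78.75 now, so the licensee offers 78.75, keeping 41.25.
Round 4 (the licensor proposes): the licensee can get 41.25 next round, worth 0.75 × 41.25 = 30.9375 now, so the licensor offers 30.9375, keeping 89.0625.
Round 3 (the licensee proposes): the licensor can get 89.0625 next round, worth 0.75 × 89.0625 = 66.796875 now, so the licensee offers 66.796875, keeping 53.203125.
Round 2 (the licensor proposes): the licensee can get 53.203125 next round, worth 0.75 × 53.203125 = 39.90234375 now. The licensor offers 39.90234375 and keeps 120 − 39.90234375 = 80.09765625.
Round 1 (the licensee proposes): the licensor can get 80.09765625 next round, worth 0.75 × 80.09765625 = 60.0732421875 now, so the licensee offers 60.0732421875, keeping 59.9267578125.

60.07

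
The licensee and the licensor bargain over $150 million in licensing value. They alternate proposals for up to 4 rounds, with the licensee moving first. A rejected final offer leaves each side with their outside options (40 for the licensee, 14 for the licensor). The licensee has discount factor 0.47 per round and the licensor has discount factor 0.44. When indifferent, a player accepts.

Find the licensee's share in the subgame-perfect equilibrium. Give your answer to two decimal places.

105.01

By backward induction:
Round 4 (the licensor proposes): the licensee gets 40 if talks fail, so the licensor offers 40 and keeps 110.
Round 3 (the licensee proposes): the licensor can get 110 next round, worth 0.44 × 110 = 48.4 now. The licensee offers 48.4 and keeps 150 − 48.4 = 101.6.
Round 2 (the licensor proposes): the licensee can get 101.6 next round, worth 0.47 × 101.6 = 47.752 now, so the licensor offers 47.752, keeping 102.248.
Round 1 (the licensee proposes): the licensor can get 102.248 next round, worth 0.44 × 102.248 = 44.98912 now. The licensee offers 44.98912 and keeps 150 − 44.98912 = 105.01088.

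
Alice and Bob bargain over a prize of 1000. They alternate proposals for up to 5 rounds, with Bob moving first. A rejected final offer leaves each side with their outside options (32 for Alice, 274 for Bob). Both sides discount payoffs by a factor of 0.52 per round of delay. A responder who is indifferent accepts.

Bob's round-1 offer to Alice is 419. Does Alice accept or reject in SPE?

Accept

Round 5 (Bob proposes): Alice gets 32 if talks fail, so Bob offers 32 and keeps 968.
Round 4 (Alice proposes): Bob can get 968 next round, worth 0.52 × 968 = 503.36 now, so Alice offers 503.36, keeping 496.64.
Round 3 (Bob proposes): Alice can get 496.64 next round, worth 0.52 × 496.64 = 258.2528 now; Bob offers that and keeps 741.7472.
Round 2 (Alice proposes): Bob can get 741.7472 next round, worth 0.52 × 741.7472 = 385.708544 now, so Alice offers 385.708544, keeping 614.291456.
So by rejecting in round 1, Alice gets 614.291456 next round, worth 0.52 × 614.291456 = 319.43155712 now.
Offer 419 ≥ 319.43155712, so Alice accepts.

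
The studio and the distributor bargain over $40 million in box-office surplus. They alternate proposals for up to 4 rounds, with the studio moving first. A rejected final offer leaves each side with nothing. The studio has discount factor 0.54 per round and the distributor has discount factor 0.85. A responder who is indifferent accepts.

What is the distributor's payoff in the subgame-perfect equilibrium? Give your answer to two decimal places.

Round 4 (the distributor proposes): rejection yields 0 for the studio; the distributor offers 0 and keeps 40.
Round 3 (the studio proposes): the distributor can get 40 next round, worth 0.85 × 40 = 34 now; the studio offers that and keeps 6.
Round 2 (the distributor proposes): the studio can get 6 next round, worth 0.54 × 6 = 3.24 now, so the distributor offers 3.24, keeping 36.76.
Round 1 (the studio proposes): the distributor can get 36.76 next round, worth 0.85 × 36.76 = 31.246 now, so the studio offers 31.246, keeping 8.754.

31.25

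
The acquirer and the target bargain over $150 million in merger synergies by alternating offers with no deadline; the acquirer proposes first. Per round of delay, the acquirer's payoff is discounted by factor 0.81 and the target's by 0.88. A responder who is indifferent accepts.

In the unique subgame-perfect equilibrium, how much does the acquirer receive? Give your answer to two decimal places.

62.67

In a stationary SPE each proposer offers the other exactly their discounted continuation value.
If the acquirer keeps x when proposing and the target keeps y when proposing, then x = 150 − 0.88y and y = 150 − 0.81x.
Solving: x = 150(1 − 0.88) / (1 − 0.81·0.88) = 18 / 0.2872 ≈ 62.6741.
The target gets 150 − 62.6741 ≈ 87.3259.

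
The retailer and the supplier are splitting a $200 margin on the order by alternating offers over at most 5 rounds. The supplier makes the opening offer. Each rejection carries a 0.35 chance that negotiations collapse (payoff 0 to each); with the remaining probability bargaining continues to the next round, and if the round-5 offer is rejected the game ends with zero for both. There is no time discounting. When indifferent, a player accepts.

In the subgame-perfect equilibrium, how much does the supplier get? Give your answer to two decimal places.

Round 5 (the supplier proposes): the retailer will accept anything ≥ 0, so the supplier offers 0 and keeps 200.
Round 4 (the retailer proposes): rejecting gives the supplier an expected 0.65 × 200 = 130; the retailer offers that and keeps 70.
Round 3 (the supplier proposes): rejecting gives the retailer an expected 0.65 × 70 = 45.5. The supplier offers 45.5 and keeps 200 − 45.5 = 154.5.
Round 2 (the retailer proposes): rejecting gives the supplier an expected 0.65 × 154.5 = 100.425; the retailer offers that and keeps 99.575.
Round 1 (the supplier proposes): rejecting gives the retailer an expected 0.65 × 99.575 = 64.72375; the supplier offers that and keeps 135.27625.

135.28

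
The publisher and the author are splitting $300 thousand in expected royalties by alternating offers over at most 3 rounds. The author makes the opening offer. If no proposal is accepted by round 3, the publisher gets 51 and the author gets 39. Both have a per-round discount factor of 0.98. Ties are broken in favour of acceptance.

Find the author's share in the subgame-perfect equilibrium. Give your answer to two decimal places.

Round 3 (the author proposes): the publisher gets 51 if talks fail, so the author offers 51 and keeps 249.
Round 2 (the publisher proposes): the author can get 249 next round, worth 0.98 × 249 = 244.02 now, so the publisher offers 244.02, keeping 55.98.
Round 1 (the author proposes): the publisher can get 55.98 next round, worth 0.98 × 55.98 = 54.8604 now. The author offers 54.8604 and keeps 300 − 54.8604 = 245.1396.

245.14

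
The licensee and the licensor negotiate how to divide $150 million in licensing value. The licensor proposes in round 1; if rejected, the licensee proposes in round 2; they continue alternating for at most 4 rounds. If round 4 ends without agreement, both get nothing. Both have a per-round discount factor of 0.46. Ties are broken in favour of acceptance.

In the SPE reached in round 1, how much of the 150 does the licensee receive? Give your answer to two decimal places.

Round 4 (the licensee proposes): the licensor will accept anything ≥ 0, so the licensee offers 0 and keeps 150.
Round 3 (the licensor proposes): the licensee can get 150 next round, worth 0.46 × 150 = 69 now; the licensor offers that and keeps 81.
Round 2 (the licensee proposes): the licensor can get 81 next round, worth 0.46 × 81 = 37.26 now. The licensee offers 37.26 and keeps 150 − 37.26 = 112.74.
Round 1 (the licensor proposes): the licensee can get 112.74 next round, worth 0.46 × 112.74 = 51.8604 now, so the licensor offers 51.8604, keeping 98.1396.

51.86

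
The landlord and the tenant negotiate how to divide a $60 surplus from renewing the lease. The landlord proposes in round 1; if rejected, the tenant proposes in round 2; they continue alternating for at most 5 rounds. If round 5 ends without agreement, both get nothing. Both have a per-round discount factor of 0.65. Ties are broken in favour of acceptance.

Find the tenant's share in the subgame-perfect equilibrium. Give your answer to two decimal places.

Round 5 (the landlord proposes): the tenant will accept anything ≥ 0, so the landlord offers 0 and keeps 60.
Round 4 (the tenant proposes): the landlord can get 60 next round, worth 0.65 × 60 = 39 now. The tenant offers 39 and keeps 60 − 39 = 21.
Round 3 (the landlord proposes): the tenant can get 21 next round, worth 0.65 × 21 = 13.65 now; the landlord offers that and keeps 46.35.
Round 2 (the tenant proposes): the landlord can get 46.35 next round, worth 0.65 × 46.35 = 30.1275 now; the tenant offers that and keeps 29.8725.
Round 1 (the landlord proposes): the tenant can get 29.8725 next round, worth 0.65 × 29.8725 = 19.417125 now; the landlord offers that and keeps 40.582875.

19.42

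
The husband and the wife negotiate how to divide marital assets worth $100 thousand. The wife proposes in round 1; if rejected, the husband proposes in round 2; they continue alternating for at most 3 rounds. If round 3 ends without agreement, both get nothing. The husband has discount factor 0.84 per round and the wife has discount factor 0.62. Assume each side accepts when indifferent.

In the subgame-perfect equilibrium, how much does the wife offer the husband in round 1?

31.92

Round 3 (the wife proposes): the husband will accept anything ≥ 0, so the wife offers 0 and keeps 100.
Round 2 (the husband proposes): the wife can get 100 next round, worth 0.62 × 100 = 62 now; the husband offers that and keeps 38.
Round 1 (the wife proposes): the husband can get 38 next round, worth 0.84 × 38 = 31.92 now. The wife offers 31.92 and keeps 100 − 31.92 = 68.08.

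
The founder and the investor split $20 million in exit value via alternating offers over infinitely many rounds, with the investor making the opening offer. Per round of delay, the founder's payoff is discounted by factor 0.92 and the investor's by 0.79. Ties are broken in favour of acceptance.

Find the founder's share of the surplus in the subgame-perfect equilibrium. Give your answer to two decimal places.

14.14

Let x be the investor's share when the investor proposes and y be the founder's share when the founder proposes.
The founder accepts iff offered ≥ 0.92·y, so x = 20 − 0.92y. Symmetrically y = 20 − 0.79x.
Substituting: x = 20 − 0.92(20 − 0.79x), giving x(1 − 0.79·0.92) = 20(1 − 0.92).
So x = 20 × 0.08 / 0.2732 ≈ 5.8565, and the founder receives 20 − x ≈ 14.1435.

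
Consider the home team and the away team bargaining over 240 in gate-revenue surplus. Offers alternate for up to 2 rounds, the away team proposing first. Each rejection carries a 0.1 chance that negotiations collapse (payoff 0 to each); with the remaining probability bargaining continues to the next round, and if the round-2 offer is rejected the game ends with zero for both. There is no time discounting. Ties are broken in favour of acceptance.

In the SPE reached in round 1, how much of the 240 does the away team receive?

Round 2 (the home team proposes): rejection yields 0 for the away team; the home team offers 0 and keeps 240.
Round 1 (the away team proposes): rejecting gives the home team an expected 0.9 × 240 = 216; the away team offers that and keeps 24.

24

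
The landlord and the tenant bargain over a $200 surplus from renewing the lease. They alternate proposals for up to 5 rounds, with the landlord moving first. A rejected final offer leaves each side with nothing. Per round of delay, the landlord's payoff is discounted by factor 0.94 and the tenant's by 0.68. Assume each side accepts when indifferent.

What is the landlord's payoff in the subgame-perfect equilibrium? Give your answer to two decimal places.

Round 5 (the landlord proposes): the tenant will accept anything ≥ 0, so the landlord offers 0 and keeps 200.
Round 4 (the tenant proposes): the landlord can get 200 next round, worth 0.94 × 200 = 188 now; the tenant offers that and keeps 12.
Round 3 (the landlord proposes): the tenant can get 12 next round, worth 0.68 × 12 = 8.16 now; the landlord offers that and keeps 191.84.
Round 2 (the tenant proposes): the landlord can get 191.84 next round, worth 0.94 × 191.84 = 180.3296 now. The tenant offers 180.3296 and keeps 200 − 180.3296 = 19.6704.
Round 1 (the landlord proposes): the tenant can get 19.6704 next round, worth 0.68 × 19.6704 = 13.375872 now. The landlord offers 13.375872 and keeps 200 − 13.375872 = 186.624128.

186.62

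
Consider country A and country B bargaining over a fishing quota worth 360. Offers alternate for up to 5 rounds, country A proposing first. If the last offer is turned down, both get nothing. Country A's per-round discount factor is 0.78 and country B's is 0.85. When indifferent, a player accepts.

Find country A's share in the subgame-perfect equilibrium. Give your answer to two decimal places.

By backward induction:
Round 5 (country A proposes): rejection yields 0 for country B; country A offers 0 and keeps 360.
Round 4 (country B proposes): country A can get 360 next round, worth 0.78 × 360 = 280.8 now; country B offers that and keeps 79.2.
Round 3 (country A proposes): country B can get 79.2 next round, worth 0.85 × 79.2 = 67.32 now. Country A offers 67.32 and keeps 360 − 67.32 = 292.68.
Round 2 (country B proposes): country A can get 292.68 next round, worth 0.78 × 292.68 = 228.2904 now, so country B offers 228.2904, keeping 131.7096.
Round 1 (country A proposes): country B can get 131.7096 next round, worth 0.85 × 131.7096 = 111.95316 now; country A offers that and keeps 248.04684.

248.05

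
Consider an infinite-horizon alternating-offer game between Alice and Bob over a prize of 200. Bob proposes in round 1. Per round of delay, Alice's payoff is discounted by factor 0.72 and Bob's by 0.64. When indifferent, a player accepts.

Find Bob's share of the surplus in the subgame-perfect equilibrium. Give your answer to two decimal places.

103.86

When Bob proposes, Alice accepts any offer worth at least 0.72 times what Alice would get by proposing next round; and vice versa.
This gives x = 200 − 0.72y and y = 200 − 0.64x, where x and y are each side's share when it proposes.
Hence (1 − 0.72·0.64)x = 200(1 − 0.72), i.e. 0.5392·x = 56.
x ≈ 103.8576; Alice's share is 200 − x ≈ 96.1424.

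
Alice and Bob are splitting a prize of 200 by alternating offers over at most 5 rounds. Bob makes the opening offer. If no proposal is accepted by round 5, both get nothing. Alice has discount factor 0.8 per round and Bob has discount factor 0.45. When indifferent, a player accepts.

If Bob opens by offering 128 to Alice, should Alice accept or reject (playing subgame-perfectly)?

Round 5 (Bob proposes): Alice will accept anything ≥ 0, so Bob offers 0 and keeps 200.
Round 4 (Alice proposes): Bob can get 200 next round, worth 0.45 × 200 = 90 now. Alice offers 90 and keeps 200 − 90 = 110.
Round 3 (Bob proposes): Alice can get 110 next round, worth 0.8 × 110 = 88 now, so Bob offers 88, keeping 112.
Round 2 (Alice proposes): Bob can get 112 next round, worth 0.45 × 112 = 50.4 now, so Alice offers 50.4, keeping 149.6.
So by rejecting in round 1, Alice gets 149.6 next round, worth 0.8 × 149.6 = 119.68 now.
Offer 128 ≥ 119.68, so Alice accepts.

Accept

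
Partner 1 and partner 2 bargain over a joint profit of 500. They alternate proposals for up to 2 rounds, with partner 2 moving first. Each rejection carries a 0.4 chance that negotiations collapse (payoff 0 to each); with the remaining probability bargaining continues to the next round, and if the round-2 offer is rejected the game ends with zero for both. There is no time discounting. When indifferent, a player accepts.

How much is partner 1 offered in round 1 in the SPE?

300

By backward induction:
Round 2 (partner 1 proposes): rejection yields 0 for partner 2; partner 1 offers 0 and keeps 500.
Round 1 (partner 2 proposes): rejecting gives partner 1 an expected 0.6 × 500 = 300. Partner 2 offers 300 and keeps 500 − 300 = 200.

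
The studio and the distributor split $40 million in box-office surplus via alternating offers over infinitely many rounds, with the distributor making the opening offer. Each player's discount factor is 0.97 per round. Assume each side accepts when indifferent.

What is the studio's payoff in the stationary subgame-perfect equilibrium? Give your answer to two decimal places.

When the distributor proposes, the studio accepts any offer worth at least 0.97 times what the studio would get by proposing next round; and vice versa.
This gives x = 40 − 0.97y and y = 40 − 0.97x, where x and y are each side's share when it proposes.
Hence (1 − 0.97·0.97)x = 40(1 − 0.97), i.e. 0.0591·x = 1.2.
x ≈ 20.3046; the studio's share is 40 − x ≈ 19.6954.

19.70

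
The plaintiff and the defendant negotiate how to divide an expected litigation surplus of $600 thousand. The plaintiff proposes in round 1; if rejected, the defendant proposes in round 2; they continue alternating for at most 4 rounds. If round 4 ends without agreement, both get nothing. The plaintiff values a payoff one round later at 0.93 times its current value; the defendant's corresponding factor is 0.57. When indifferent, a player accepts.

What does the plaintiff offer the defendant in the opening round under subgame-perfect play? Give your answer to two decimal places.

205.23

Round 4 (the defendant proposes): the plaintiff will accept anything ≥ 0, so the defendant offers 0 and keeps 600.
Round 3 (the plaintiff proposes): the defendant can get 600 next round, worth 0.57 × 600 = 342 now, so the plaintiff offers 342, keeping 258.
Round 2 (the defendant proposes): the plaintiff can get 258 next round, worth 0.93 × 258 = 239.94 now. The defendant offers 239.94 and keeps 600 − 239.94 = 360.06.
Round 1 (the plaintiff proposes): the defendant can get 360.06 next round, worth 0.57 × 360.06 = 205.2342 now. The plaintiff offers 205.2342 and keeps 600 − 205.2342 = 394.7658.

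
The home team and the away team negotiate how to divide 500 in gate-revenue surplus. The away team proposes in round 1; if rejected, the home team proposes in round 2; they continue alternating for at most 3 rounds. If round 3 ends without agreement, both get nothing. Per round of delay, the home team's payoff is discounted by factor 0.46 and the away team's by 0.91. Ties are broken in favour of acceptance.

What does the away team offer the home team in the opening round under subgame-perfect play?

20.7

By backward induction:
Round 3 (the away team proposes): rejection yields 0 for the home team; the away team offers 0 and keeps 500.
Round 2 (the home team proposes): the away team can get 500 next round, worth 0.91 × 500 = 455 now, so the home team offers 455, keeping 45.
Round 1 (the away team proposes): the home team can get 45 next round, worth 0.46 × 45 = 20.7 now, so the away team offers 20.7, keeping 479.3.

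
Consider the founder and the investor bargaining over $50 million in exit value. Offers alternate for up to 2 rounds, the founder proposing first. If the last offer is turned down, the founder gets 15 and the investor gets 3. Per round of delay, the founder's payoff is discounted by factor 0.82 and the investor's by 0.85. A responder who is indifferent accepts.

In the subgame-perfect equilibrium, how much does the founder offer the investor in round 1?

By backward induction:
Round 2 (the investor proposes): the founder gets 15 if talks fail, so the investor offers 15 and keeps 35.
Round 1 (the founder proposes): the investor can get 35 next round, worth 0.85 × 35 = 29.75 now, so the founder offers 29.75, keeping 20.25.

29.75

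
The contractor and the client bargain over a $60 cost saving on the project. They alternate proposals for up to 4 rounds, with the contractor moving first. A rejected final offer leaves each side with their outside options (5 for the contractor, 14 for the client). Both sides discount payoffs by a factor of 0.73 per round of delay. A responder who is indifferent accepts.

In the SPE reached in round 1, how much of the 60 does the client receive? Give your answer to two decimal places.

Round 4 (the client proposes): the contractor gets 5 if talks fail, so the client offers 5 and keeps 55.
Round 3 (the contractor proposes): the client can get 55 next round, worth 0.73 × 55 = 40.15 now. The contractor offers 40.15 and keeps 60 − 40.15 = 19.85.
Round 2 (the client proposes): the contractor can get 19.85 next round, worth 0.73 × 19.85 = 14.4905 now, so the client offers 14.4905, keeping 45.5095.
Round 1 (the contractor proposes): the client can get 45.5095 next round, worth 0.73 × 45.5095 = 33.221935 now, so the contractor offers 33.221935, keeping 26.778065.

33.22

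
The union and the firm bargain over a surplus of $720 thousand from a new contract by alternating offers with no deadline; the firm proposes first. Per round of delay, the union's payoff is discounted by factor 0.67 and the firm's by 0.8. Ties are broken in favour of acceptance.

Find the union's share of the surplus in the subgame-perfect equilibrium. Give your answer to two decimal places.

207.93

Let x be the firm's share when the firm proposes and y be the union's share when the union proposes.
The union accepts iff offered ≥ 0.67·y, so x = 720 − 0.67y. Symmetrically y = 720 − 0.8x.
Substituting: x = 720 − 0.67(720 − 0.8x), giving x(1 − 0.8·0.67) = 720(1 − 0.67).
So x = 720 × 0.33 / 0.464 ≈ 512.0690, and the union receives 720 − x ≈ 207.9310.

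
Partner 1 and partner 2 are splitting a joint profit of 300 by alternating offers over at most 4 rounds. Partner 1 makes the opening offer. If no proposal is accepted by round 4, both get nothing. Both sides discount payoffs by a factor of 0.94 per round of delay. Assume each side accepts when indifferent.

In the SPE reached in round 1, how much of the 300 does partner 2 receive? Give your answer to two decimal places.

266.10

Solve by backward induction from round 4.
Round 4 (partner 2 proposes): partner 1 will accept anything ≥ 0, so partner 2 offers 0 and keeps 300.
Round 3 (partner 1 proposes): partner 2 can get 300 next round, worth 0.94 × 300 = 282 now; partner 1 offers that and keeps 18.
Round 2 (partner 2 proposes): partner 1 can get 18 next round, worth 0.94 × 18 = 16.92 now; partner 2 offers that and keeps 283.08.
Round 1 (partner 1 proposes): partner 2 can get 283.08 next round, worth 0.94 × 283.08 = 266.0952 now. Partner 1 offers 266.0952 and keeps 300 − 266.0952 = 33.9048.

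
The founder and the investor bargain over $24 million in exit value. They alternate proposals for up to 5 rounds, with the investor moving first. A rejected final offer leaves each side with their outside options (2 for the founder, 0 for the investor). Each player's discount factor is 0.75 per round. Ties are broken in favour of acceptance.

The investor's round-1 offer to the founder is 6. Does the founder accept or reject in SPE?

Reject

Round 5 (the investor proposes): the founder gets 2 if talks fail, so the investor offers 2 and keeps 22.
Round 4 (the founder proposes): the investor can get 22 next round, worth 0.75 × 22 = 16.5 now; the founder offers that and keeps 7.5.
Round 3 (the investor proposes): the founder can get 7.5 next round, worth 0.75 × 7.5 = 5.625 now, so the investor offers 5.625, keeping 18.375.
Round 2 (the founder proposes): the investor can get 18.375 next round, worth 0.75 × 18.375 = 13.78125 now, so the founder offers 13.78125, keeping 10.21875.
So by rejecting in round 1, the founder gets 10.21875 next round, worth 0.75 × 10.21875 = 7.6640625 now.
Offer 6 < 7.6640625, so the founder rejects.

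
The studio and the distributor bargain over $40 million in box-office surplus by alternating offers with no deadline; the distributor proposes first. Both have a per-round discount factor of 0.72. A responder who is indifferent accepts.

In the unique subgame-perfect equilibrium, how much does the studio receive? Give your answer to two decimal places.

Let x be the distributor's share when the distributor proposes and y be the studio's share when the studio proposes.
The studio accepts iff offered ≥ 0.72·y, so x = 40 − 0.72y. Symmetrically y = 40 − 0.72x.
Substituting: x = 40 − 0.72(40 − 0.72x), giving x(1 − 0.72·0.72) = 40(1 − 0.72).
So x = 40 × 0.28 / 0.4816 ≈ 23.2558, and the studio receives 40 − x ≈ 16.7442.

16.74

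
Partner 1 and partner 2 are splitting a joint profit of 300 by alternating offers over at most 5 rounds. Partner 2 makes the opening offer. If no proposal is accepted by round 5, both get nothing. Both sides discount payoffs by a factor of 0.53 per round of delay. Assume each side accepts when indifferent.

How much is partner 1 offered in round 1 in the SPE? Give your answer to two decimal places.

Round 5 (partner 2 proposes): partner 1 will accept anything ≥ 0, so partner 2 offers 0 and keeps 300.
Round 4 (partner 1 proposes): partner 2 can get 300 next round, worth 0.53 × 300 = 159 now, so partner 1 offers 159, keeping 141.
Round 3 (partner 2 proposes): partner 1 can get 141 next round, worth 0.53 × 141 = 74.73 now. Partner 2 offers 74.73 and keeps 300 − 74.73 = 225.27.
Round 2 (partner 1 proposes): partner 2 can get 225.27 next round, worth 0.53 × 225.27 = 119.3931 now. Partner 1 offers 119.3931 and keeps 300 − 119.3931 = 180.6069.
Round 1 (partner 2 proposes): partner 1 can get 180.6069 next round, worth 0.53 × 180.6069 = 95.721657 now. Partner 2 offers 95.721657 and keeps 300 − 95.721657 = 204.278343.

95.72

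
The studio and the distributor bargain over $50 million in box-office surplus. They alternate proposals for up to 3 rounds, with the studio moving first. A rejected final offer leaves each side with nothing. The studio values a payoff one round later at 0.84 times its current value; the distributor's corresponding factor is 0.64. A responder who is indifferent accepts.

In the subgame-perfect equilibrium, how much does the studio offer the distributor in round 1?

Solve by backward induction from round 3.
Round 3 (the studio proposes): rejection yields 0 for the distributor; the studio offers 0 and keeps 50.
Round 2 (the distributor proposes): the studio can get 50 next round, worth 0.84 × 50 = 42 now; the distributor offers that and keeps 8.
Round 1 (the studio proposes): the distributor can get 8 next round, worth 0.64 × 8 = 5.12 now; the studio offers that and keeps 44.88.

5.12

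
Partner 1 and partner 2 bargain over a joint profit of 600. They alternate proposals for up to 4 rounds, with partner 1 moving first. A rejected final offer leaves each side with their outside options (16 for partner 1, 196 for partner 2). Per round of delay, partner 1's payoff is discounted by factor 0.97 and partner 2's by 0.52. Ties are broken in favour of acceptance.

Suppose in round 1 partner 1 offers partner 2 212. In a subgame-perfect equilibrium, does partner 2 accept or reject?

Work out partner 2's continuation value if the offer is rejected.
Round 4 (partner 2 proposes): partner 1 gets 16 if talks fail, so partner 2 offers 16 and keeps 584.
Round 3 (partner 1 proposes): partner 2 can get 584 next round, worth 0.52 × 584 = 303.68 now; partner 1 offers that and keeps 296.32.
Round 2 (partner 2 proposes): partner 1 can get 296.32 next round, worth 0.97 × 296.32 = 287.4304 now, so partner 2 offers 287.4304, keeping 312.5696.
So by rejecting in round 1, partner 2 gets 312.5696 next round, worth 0.52 × 312.5696 = 162.536192 now.
Offer 212 ≥ 162.536192, so partner 2 accepts.

Accept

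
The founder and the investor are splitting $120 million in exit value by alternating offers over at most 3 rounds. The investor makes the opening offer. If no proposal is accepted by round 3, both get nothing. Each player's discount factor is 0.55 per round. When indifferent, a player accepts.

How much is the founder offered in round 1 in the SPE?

Round 3 (the investor proposes): the founder will accept anything ≥ 0, so the investor offers 0 and keeps 120.
Round 2 (the founder proposes): the investor can get 120 next round, worth 0.55 × 120 = 66 now; the founder offers that and keeps 54.
Round 1 (the investor proposes): the founder can get 54 next round, worth 0.55 × 54 = 29.7 now; the investor offers that and keeps 90.3.

29.7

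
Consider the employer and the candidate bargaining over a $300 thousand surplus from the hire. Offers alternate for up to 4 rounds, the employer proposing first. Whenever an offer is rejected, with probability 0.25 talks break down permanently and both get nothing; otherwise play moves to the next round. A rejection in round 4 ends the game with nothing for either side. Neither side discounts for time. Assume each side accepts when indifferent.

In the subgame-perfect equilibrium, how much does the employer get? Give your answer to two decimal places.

Round 4 (the candidate proposes): the employer will accept anything ≥ 0, so the candidate offers 0 and keeps 300.
Round 3 (the employer proposes): rejecting gives the candidate an expected 0.75 × 300 = 225, so the employer offers 225, keeping 75.
Round 2 (the candidate proposes): rejecting gives the employer an expected 0.75 × 75 = 56.25, so the candidate offers 56.25, keeping 243.75.
Round 1 (the employer proposes): rejecting gives the candidate an expected 0.75 × 243.75 = 182.8125; the employer offers that and keeps 117.1875.

117.19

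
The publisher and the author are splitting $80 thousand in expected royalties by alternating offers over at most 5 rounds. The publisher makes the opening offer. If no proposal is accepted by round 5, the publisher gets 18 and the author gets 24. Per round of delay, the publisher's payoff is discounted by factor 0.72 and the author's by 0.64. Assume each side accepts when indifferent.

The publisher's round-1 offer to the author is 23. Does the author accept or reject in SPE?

Work out the author's continuation value if the offer is rejected.
Round 5 (the publisher proposes): the author gets 24 if talks fail, so the publisher offers 24 and keeps 56.
Round 4 (the author proposes): the publisher can get 56 next round, worth 0.72 × 56 = 40.32 now; the author offers that and keeps 39.68.
Round 3 (the publisher proposes): the author can get 39.68 next round, worth 0.64 × 39.68 = 25.3952 now. The publisher offers 25.3952 and keeps 80 − 25.3952 = 54.6048.
Round 2 (the author proposes): the publisher can get 54.6048 next round, worth 0.72 × 54.6048 = 39.315456 now. The author offers 39.315456 and keeps 80 − 39.315456 = 40.684544.
So by rejecting in round 1, the author gets 40.684544 next round, worth 0.64 × 40.684544 = 26.03810816 now.
Offer 23 < 26.03810816, so the author rejects.

Reject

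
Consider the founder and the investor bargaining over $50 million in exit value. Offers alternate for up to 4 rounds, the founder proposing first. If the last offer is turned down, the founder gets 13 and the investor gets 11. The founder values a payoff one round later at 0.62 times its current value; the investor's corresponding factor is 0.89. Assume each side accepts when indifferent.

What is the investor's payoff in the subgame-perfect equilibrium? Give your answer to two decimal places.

Round 4 (the investor proposes): the founder gets 13 if talks fail, so the investor offers 13 and keeps 37.
Round 3 (the founder proposes): the investor can get 37 next round, worth 0.89 × 37 = 32.93 now; the founder offers that and keeps 17.07.
Round 2 (the investor proposes): the founder can get 17.07 next round, worth 0.62 × 17.07 = 10.5834 now; the investor offers that and keeps 39.4166.
Round 1 (the founder proposes): the investor can get 39.4166 next round, worth 0.89 × 39.4166 = 35.080774 now, so the founder offers 35.080774, keeping 14.919226.

35.08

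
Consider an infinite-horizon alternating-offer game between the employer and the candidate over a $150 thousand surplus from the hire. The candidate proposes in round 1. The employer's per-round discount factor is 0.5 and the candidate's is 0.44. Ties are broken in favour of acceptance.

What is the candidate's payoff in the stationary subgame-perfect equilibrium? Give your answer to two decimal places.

In a stationary SPE each proposer offers the other exactly their discounted continuation value.
If the candidate keeps x when proposing and the employer keeps y when proposing, then x = 150 − 0.5y and y = 150 − 0.44x.
Solving: x = 150(1 − 0.5) / (1 − 0.44·0.5) = 75 / 0.78 ≈ 96.1538.
The employer gets 150 − 96.1538 ≈ 53.8462.

96.15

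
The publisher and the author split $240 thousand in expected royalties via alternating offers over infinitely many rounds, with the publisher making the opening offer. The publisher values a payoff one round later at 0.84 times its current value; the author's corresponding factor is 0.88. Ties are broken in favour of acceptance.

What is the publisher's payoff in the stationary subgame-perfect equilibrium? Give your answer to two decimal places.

110.43

In a stationary SPE each proposer offers the other exactly their discounted continuation value.
If the publisher keeps x when proposing and the author keeps y when proposing, then x = 240 − 0.88y and y = 240 − 0.84x.
Solving: x = 240(1 − 0.88) / (1 − 0.84·0.88) = 28.8 / 0.2608 ≈ 110.4294.
The author gets 240 − 110.4294 ≈ 129.5706.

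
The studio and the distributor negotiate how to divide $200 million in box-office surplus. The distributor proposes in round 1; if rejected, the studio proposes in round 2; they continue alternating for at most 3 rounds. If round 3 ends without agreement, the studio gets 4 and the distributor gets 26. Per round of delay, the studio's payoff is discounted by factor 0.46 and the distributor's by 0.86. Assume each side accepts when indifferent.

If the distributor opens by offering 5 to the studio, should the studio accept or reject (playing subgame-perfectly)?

Reject

Work out the studio's continuation value if the offer is rejected.
Round 3 (the distributor proposes): the studio gets 4 if talks fail, so the distributor offers 4 and keeps 196.
Round 2 (the studio proposes): the distributor can get 196 next round, worth 0.86 × 196 = 168.56 now, so the studio offers 168.56, keeping 31.44.
So by rejecting in round 1, the studio gets 31.44 next round, worth 0.46 × 31.44 = 14.4624 now.
Offer 5 < 14.4624, so the studio rejects.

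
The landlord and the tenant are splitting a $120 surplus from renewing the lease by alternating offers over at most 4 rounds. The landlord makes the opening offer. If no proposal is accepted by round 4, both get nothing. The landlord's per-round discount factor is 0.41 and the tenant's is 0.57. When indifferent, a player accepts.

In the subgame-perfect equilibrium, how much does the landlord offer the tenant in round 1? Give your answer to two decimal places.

Round 4 (the tenant proposes): the landlord will accept anything ≥ 0, so the tenant offers 0 and keeps 120.
Round 3 (the landlord proposes): the tenant can get 120 next round, worth 0.57 × 120 = 68.4 now; the landlord offers that and keeps 51.6.
Round 2 (the tenant proposes): the landlord can get 51.6 next round, worth 0.41 × 51.6 = 21.156 now, so the tenant offers 21.156, keeping 98.844.
Round 1 (the landlord proposes): the tenant can get 98.844 next round, worth 0.57 × 98.844 = 56.34108 now, so the landlord offers 56.34108, keeping 63.65892.

56.34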